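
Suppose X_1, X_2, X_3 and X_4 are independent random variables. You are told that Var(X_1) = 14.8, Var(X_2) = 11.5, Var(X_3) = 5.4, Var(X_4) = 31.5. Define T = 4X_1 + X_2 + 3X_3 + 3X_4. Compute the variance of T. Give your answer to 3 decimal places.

580.400

By independence, Var(T) = (4)²Var(X_1) + (1)²Var(X_2) + (3)²Var(X_3) + (3)²Var(X_4)
= (4)²·14.8 + (1)²·11.5 + (3)²·5.4 + (3)²·31.5 = 580.4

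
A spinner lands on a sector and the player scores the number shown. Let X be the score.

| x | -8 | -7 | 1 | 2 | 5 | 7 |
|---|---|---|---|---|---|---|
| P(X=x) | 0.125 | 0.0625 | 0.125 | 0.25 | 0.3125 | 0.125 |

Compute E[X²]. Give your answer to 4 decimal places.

26.1250

E[X²] = (-8)²(0.125) + (-7)²(0.0625) + (1)²(0.125) + (2)²(0.25) + (5)²(0.3125) + (7)²(0.125) = 26.125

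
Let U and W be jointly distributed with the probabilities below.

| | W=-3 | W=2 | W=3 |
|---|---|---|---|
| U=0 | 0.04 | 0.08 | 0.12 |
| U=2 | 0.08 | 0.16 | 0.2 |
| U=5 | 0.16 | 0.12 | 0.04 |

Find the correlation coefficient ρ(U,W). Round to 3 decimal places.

E[U] = 2.48,  E[W] = 0.96
E[UW] = 0.76
cov(U,W) = E[UW] − E[U]E[W] = 0.76 − (2.48)(0.96) = -1.6208
Var(U) = 3.6096,  Var(W) = 6.2784
ρ = -1.6208 / √(3.6096·6.2784) ≈ -0.340

-0.340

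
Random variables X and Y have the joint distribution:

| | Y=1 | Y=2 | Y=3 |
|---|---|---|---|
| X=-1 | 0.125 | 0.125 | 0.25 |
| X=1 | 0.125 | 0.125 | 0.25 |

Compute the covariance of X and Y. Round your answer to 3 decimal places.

0.000

E[X] = 0,  E[Y] = 2.25
E[XY] = 0
Cov(X,Y) = E[XY] − E[X]E[Y] = 0 − (0)(2.25) = 0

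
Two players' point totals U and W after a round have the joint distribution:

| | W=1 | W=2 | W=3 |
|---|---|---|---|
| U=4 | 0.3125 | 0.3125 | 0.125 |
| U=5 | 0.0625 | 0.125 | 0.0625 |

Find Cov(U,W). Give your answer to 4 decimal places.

E[U] = 4.25,  E[W] = 1.8125
E[UW] = 7.75
Cov(U,W) = E[UW] − E[U]E[W] = 7.75 − (4.25)(1.8125) = 0.046875

0.0469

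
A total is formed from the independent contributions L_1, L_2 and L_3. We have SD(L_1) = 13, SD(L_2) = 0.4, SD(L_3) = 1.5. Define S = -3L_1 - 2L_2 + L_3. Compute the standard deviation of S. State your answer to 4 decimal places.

Var(L_1) = 169, Var(L_2) = 0.16, Var(L_3) = 2.25
By independence, Var(S) = (-3)²Var(L_1) + (-2)²Var(L_2) + (1)²Var(L_3)
= (-3)²·169 + (-2)²·0.16 + (1)²·2.25 = 1523.89
SD(S) = √1523.89 ≈ 39.0370

39.0370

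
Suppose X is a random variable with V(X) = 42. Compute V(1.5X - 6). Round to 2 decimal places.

V(1.5X - 6) = (1.5)²·V(X) = 2.25·42 = 94.5

94.50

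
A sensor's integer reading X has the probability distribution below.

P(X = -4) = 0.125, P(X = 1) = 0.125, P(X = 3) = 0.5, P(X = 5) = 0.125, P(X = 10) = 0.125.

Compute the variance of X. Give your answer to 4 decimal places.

E[X] = (-4)(0.125) + (1)(0.125) + (3)(0.5) + (5)(0.125) + (10)(0.125) = 3
E[X²] = (-4)²(0.125) + (1)²(0.125) + (3)²(0.5) + (5)²(0.125) + (10)²(0.125) = 22.25
Var(X) = E[X²] − (E[X])² = 22.25 − (3)² = 13.25

13.2500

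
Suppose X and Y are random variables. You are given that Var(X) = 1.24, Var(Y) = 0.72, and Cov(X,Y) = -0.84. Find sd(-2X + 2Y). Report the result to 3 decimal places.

Var(-2X + 2Y) = (-2)²·Var(X) + (2)²·Var(Y) + 2·(-2)·(2)·Cov(X,Y)
= 4·1.24 + 4·0.72 + -8·-0.84 = 14.56
sd(-2X + 2Y) = √14.56 ≈ 3.816

3.816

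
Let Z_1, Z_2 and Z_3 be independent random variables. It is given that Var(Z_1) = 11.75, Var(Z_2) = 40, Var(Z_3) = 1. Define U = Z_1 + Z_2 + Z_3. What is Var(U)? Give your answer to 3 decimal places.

52.750

By independence, Var(U) = (1)²Var(Z_1) + (1)²Var(Z_2) + (1)²Var(Z_3)
= (1)²·11.75 + (1)²·40 + (1)²·1 = 52.75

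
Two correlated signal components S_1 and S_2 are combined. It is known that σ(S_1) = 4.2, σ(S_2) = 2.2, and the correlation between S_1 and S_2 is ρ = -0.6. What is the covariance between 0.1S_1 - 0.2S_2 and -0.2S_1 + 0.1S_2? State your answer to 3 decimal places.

V(S_1) = (4.2)² = 17.64;  V(S_2) = (2.2)² = 4.84
cov(S_1,S_2) = ρ·σ(S_1)·σ(S_2) = -0.6·4.2·2.2 = -5.544
cov(0.1S_1 - 0.2S_2, -0.2S_1 + 0.1S_2) = (0.1)(-0.2)V(S_1) + (-0.2)(0.1)V(S_2) + [(0.1)(0.1) + (-0.2)(-0.2)]cov(S_1,S_2)
= -0.02·17.64 + -0.02·4.84 + 0.05·-5.544 = -0.7268

-0.727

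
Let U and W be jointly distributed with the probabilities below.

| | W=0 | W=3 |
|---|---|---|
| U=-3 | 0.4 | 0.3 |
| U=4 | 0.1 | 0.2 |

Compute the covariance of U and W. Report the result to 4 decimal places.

1.0500

E[U] = -0.9,  E[W] = 1.5
E[UW] = -0.3
Cov(U,W) = E[UW] − E[U]E[W] = -0.3 − (-0.9)(1.5) = 1.05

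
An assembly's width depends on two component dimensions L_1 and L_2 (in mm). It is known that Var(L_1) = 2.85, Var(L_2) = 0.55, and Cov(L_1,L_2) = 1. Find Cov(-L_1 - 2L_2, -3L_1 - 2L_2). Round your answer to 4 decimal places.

Cov(-L_1 - 2L_2, -3L_1 - 2L_2) = (-1)(-3)Var(L_1) + (-2)(-2)Var(L_2) + [(-1)(-2) + (-2)(-3)]Cov(L_1,L_2)
= 3·2.85 + 4·0.55 + 8·1 = 18.75

18.7500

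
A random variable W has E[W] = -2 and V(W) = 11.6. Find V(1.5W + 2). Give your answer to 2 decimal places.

V(1.5W + 2) = (1.5)²·V(W) = 2.25·11.6 = 26.1

26.10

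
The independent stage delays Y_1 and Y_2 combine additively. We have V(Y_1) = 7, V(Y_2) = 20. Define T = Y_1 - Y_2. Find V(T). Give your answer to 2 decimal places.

27.00

By independence, V(T) = (1)²V(Y_1) + (-1)²V(Y_2)
= (1)²·7 + (-1)²·20 = 27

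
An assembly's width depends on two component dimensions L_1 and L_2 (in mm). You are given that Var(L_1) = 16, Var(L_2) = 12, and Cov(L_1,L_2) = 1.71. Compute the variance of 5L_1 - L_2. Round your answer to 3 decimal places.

394.900

Var(5L_1 - L_2) = (5)²·Var(L_1) + (-1)²·Var(L_2) + 2·(5)·(-1)·Cov(L_1,L_2)
= 25·16 + 1·12 + -10·1.71 = 394.9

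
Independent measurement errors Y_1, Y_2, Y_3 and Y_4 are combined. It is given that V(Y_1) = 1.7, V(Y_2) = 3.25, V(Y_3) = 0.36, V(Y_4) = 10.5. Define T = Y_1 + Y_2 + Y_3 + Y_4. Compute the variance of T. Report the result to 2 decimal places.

By independence, V(T) = (1)²V(Y_1) + (1)²V(Y_2) + (1)²V(Y_3) + (1)²V(Y_4)
= (1)²·1.7 + (1)²·3.25 + (1)²·0.36 + (1)²·10.5 = 15.81

15.81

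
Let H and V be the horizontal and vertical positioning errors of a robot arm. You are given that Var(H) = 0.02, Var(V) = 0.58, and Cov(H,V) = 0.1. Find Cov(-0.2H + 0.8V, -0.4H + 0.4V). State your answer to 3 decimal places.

Cov(-0.2H + 0.8V, -0.4H + 0.4V) = (-0.2)(-0.4)Var(H) + (0.8)(0.4)Var(V) + [(-0.2)(0.4) + (0.8)(-0.4)]Cov(H,V)
= 0.08·0.02 + 0.32·0.58 + -0.4·0.1 = 0.1472

0.147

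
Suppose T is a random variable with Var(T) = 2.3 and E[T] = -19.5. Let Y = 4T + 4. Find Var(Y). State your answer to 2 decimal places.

36.80

Var(4T + 4) = (4)²·Var(T) = 16·2.3 = 36.8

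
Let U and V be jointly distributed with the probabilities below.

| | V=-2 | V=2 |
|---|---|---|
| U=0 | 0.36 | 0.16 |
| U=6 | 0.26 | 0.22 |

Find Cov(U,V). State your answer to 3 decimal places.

E[U] = 2.88,  E[V] = -0.48
E[UV] = -0.48
Cov(U,V) = E[UV] − E[U]E[V] = -0.48 − (2.88)(-0.48) = 0.9024

0.902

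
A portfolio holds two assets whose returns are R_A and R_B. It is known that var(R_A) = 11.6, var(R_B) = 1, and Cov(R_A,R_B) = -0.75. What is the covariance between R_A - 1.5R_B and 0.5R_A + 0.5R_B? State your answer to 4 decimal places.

5.2375

Cov(R_A - 1.5R_B, 0.5R_A + 0.5R_B) = (1)(0.5)var(R_A) + (-1.5)(0.5)var(R_B) + [(1)(0.5) + (-1.5)(0.5)]Cov(R_A,R_B)
= 0.5·11.6 + -0.75·1 + -0.25·-0.75 = 5.2375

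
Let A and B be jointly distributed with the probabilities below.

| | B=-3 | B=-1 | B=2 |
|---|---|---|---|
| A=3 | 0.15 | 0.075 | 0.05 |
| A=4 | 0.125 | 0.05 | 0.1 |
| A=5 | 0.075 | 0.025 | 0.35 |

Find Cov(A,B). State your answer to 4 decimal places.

E[A] = 4.175,  E[B] = -0.2
E[AB] = 0.075
Cov(A,B) = E[AB] − E[A]E[B] = 0.075 − (4.175)(-0.2) = 0.91

0.9100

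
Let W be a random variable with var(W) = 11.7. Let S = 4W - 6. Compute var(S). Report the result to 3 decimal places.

var(4W - 6) = (4)²·var(W) = 16·11.7 = 187.2

187.200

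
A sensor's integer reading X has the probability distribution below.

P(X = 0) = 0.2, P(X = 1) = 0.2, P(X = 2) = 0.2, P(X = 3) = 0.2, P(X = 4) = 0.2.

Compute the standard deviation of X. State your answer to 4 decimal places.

1.4142

E[X] = (0)(0.2) + (1)(0.2) + (2)(0.2) + (3)(0.2) + (4)(0.2) = 2
E[X²] = (0)²(0.2) + (1)²(0.2) + (2)²(0.2) + (3)²(0.2) + (4)²(0.2) = 6
Var(X) = E[X²] − (E[X])² = 6 − (2)² = 2
SD(X) = √2 ≈ 1.4142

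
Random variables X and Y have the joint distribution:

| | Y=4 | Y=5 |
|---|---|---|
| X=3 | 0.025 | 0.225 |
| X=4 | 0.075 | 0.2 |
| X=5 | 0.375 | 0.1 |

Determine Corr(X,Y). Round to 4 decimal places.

-0.5929

E[X] = 4.225,  E[Y] = 4.525
E[XY] = 18.875
Cov(X,Y) = E[XY] − E[X]E[Y] = 18.875 − (4.225)(4.525) = -0.243125
Var(X) = 0.674375,  Var(Y) = 0.249375
ρ = -0.243125 / √(0.674375·0.249375) ≈ -0.5929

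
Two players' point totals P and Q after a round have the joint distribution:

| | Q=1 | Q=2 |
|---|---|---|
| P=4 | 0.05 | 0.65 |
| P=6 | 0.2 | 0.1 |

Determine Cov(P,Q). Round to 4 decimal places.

-0.2500

E[P] = 4.6,  E[Q] = 1.75
E[PQ] = 7.8
Cov(P,Q) = E[PQ] − E[P]E[Q] = 7.8 − (4.6)(1.75) = -0.25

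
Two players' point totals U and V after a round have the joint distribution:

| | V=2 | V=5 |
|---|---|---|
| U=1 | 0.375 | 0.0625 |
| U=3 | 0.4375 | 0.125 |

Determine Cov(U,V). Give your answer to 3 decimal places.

0.117

E[U] = 2.125,  E[V] = 2.5625
E[UV] = 5.5625
Cov(U,V) = E[UV] − E[U]E[V] = 5.5625 − (2.125)(2.5625) = 0.1171875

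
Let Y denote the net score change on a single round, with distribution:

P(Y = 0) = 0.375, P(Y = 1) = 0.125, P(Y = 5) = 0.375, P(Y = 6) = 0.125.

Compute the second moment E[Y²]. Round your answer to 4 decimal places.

E[Y²] = (0)²(0.375) + (1)²(0.125) + (5)²(0.375) + (6)²(0.125) = 14

14.0000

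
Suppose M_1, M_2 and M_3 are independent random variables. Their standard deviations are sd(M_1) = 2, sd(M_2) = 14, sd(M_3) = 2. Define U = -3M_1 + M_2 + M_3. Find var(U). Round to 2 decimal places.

var(M_1) = 4, var(M_2) = 196, var(M_3) = 4
By independence, var(U) = (-3)²var(M_1) + (1)²var(M_2) + (1)²var(M_3)
= (-3)²·4 + (1)²·196 + (1)²·4 = 236

236.00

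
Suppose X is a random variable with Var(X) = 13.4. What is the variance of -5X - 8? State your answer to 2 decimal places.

335.00

Var(-5X - 8) = (-5)²·Var(X) = 25·13.4 = 335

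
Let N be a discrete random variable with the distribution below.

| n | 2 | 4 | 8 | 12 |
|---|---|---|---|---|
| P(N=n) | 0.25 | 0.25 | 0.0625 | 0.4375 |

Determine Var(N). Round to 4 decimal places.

19.4375

E[N] = (2)(0.25) + (4)(0.25) + (8)(0.0625) + (12)(0.4375) = 7.25
E[N²] = (2)²(0.25) + (4)²(0.25) + (8)²(0.0625) + (12)²(0.4375) = 72
Var(N) = E[N²] − (E[N])² = 72 − (7.25)² = 19.4375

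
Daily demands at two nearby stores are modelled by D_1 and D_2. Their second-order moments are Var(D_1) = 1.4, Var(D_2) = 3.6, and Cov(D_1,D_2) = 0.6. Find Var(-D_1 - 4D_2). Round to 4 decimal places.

Var(-D_1 - 4D_2) = (-1)²·Var(D_1) + (-4)²·Var(D_2) + 2·(-1)·(-4)·Cov(D_1,D_2)
= 1·1.4 + 16·3.6 + 8·0.6 = 63.8

63.8000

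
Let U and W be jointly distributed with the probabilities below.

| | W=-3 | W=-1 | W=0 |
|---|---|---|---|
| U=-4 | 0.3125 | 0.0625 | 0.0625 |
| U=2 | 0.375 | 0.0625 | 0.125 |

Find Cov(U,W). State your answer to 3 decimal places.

0.258

E[U] = -0.625,  E[W] = -2.1875
E[UW] = 1.625
Cov(U,W) = E[UW] − E[U]E[W] = 1.625 − (-0.625)(-2.1875) = 0.2578125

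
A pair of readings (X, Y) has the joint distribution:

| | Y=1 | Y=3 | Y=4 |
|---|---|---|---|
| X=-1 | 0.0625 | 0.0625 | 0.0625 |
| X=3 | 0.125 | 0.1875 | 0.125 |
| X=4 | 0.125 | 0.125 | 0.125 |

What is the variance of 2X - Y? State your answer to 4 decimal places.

14.3711

E[X] = 2.625,  E[Y] = 2.6875,  E[XY] = 7.0625
var(X) = 10.125 − (2.625)² = 3.234375;  var(Y) = 8.6875 − (2.6875)² = 1.46484375
Cov(X,Y) = 7.0625 − (2.625)(2.6875) = 0.0078125
var(2X - Y) = (2)²·3.234375 + (-1)²·1.46484375 + 2·(2)·(-1)·0.0078125 = 14.37109375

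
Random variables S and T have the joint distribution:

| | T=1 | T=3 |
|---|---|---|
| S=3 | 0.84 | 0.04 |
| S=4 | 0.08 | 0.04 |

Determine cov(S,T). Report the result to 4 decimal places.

E[S] = 3.12,  E[T] = 1.16
E[ST] = 3.68
cov(S,T) = E[ST] − E[S]E[T] = 3.68 − (3.12)(1.16) = 0.0608

0.0608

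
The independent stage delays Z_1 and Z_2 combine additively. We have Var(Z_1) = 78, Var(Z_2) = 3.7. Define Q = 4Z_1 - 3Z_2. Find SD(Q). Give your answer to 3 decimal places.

35.795

By independence, Var(Q) = (4)²Var(Z_1) + (-3)²Var(Z_2)
= (4)²·78 + (-3)²·3.7 = 1281.3
SD(Q) = √1281.3 ≈ 35.795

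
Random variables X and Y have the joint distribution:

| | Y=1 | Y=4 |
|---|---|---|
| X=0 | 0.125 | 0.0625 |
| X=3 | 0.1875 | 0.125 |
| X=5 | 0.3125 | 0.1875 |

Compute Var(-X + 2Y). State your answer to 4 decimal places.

11.6523

E[X] = 3.4375,  E[Y] = 2.125,  E[XY] = 7.375
Var(X) = 15.3125 − (3.4375)² = 3.49609375;  Var(Y) = 6.625 − (2.125)² = 2.109375
cov(X,Y) = 7.375 − (3.4375)(2.125) = 0.0703125
Var(-X + 2Y) = (-1)²·3.49609375 + (2)²·2.109375 + 2·(-1)·(2)·0.0703125 = 11.65234375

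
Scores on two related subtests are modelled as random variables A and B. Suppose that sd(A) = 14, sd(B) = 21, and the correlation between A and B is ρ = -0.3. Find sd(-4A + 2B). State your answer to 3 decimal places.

79.443

Var(A) = (14)² = 196;  Var(B) = (21)² = 441
cov(A,B) = ρ·sd(A)·sd(B) = -0.3·14·21 = -88.2
Var(-4A + 2B) = (-4)²·Var(A) + (2)²·Var(B) + 2·(-4)·(2)·cov(A,B)
= 16·196 + 4·441 + -16·-88.2 = 6311.2
sd(-4A + 2B) = √6311.2 ≈ 79.443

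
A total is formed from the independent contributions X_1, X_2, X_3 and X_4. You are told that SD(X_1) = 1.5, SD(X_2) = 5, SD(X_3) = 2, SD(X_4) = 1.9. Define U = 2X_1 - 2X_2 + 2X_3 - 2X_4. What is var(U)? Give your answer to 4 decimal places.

139.4400

var(X_1) = 2.25, var(X_2) = 25, var(X_3) = 4, var(X_4) = 3.61
By independence, var(U) = (2)²var(X_1) + (-2)²var(X_2) + (2)²var(X_3) + (-2)²var(X_4)
= (2)²·2.25 + (-2)²·25 + (2)²·4 + (-2)²·3.61 = 139.44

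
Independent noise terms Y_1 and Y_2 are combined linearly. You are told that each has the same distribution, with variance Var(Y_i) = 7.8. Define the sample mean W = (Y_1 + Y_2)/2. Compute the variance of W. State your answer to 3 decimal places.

By independence, Var(W) = (0.5)²Var(Y_1) + (0.5)²Var(Y_2)
= (0.5)²·7.8 + (0.5)²·7.8 = 3.9

3.900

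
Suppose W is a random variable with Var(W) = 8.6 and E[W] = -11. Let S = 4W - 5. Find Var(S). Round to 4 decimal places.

137.6000

Var(4W - 5) = (4)²·Var(W) = 16·8.6 = 137.6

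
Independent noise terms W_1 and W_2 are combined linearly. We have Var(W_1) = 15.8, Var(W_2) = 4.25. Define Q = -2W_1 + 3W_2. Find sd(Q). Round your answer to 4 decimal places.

By independence, Var(Q) = (-2)²Var(W_1) + (3)²Var(W_2)
= (-2)²·15.8 + (3)²·4.25 = 101.45
sd(Q) = √101.45 ≈ 10.0722

10.0722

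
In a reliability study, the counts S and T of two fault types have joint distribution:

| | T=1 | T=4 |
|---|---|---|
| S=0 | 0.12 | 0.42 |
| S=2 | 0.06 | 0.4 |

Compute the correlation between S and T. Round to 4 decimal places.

E[S] = 0.92,  E[T] = 3.46
E[ST] = 3.32
Cov(S,T) = E[ST] − E[S]E[T] = 3.32 − (0.92)(3.46) = 0.1368
V(S) = 0.9936,  V(T) = 1.3284
ρ = 0.1368 / √(0.9936·1.3284) ≈ 0.1191

0.1191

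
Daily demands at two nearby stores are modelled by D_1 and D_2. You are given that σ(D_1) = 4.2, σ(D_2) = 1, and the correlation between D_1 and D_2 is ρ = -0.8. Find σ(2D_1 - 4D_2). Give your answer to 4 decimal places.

Var(D_1) = (4.2)² = 17.64;  Var(D_2) = (1)² = 1
Cov(D_1,D_2) = ρ·σ(D_1)·σ(D_2) = -0.8·4.2·1 = -3.36
Var(2D_1 - 4D_2) = (2)²·Var(D_1) + (-4)²·Var(D_2) + 2·(2)·(-4)·Cov(D_1,D_2)
= 4·17.64 + 16·1 + -16·-3.36 = 140.32
σ(2D_1 - 4D_2) = √140.32 ≈ 11.8457

11.8457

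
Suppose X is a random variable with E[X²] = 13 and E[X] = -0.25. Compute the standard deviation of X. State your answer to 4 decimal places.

V(X) = 13 − (-0.25)² = 12.9375
σ(X) = √12.9375 ≈ 3.5969

3.5969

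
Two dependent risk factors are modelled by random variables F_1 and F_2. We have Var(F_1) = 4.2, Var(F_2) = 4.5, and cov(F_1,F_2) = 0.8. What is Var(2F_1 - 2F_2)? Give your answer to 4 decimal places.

Var(2F_1 - 2F_2) = (2)²·Var(F_1) + (-2)²·Var(F_2) + 2·(2)·(-2)·cov(F_1,F_2)
= 4·4.2 + 4·4.5 + -8·0.8 = 28.4

28.4000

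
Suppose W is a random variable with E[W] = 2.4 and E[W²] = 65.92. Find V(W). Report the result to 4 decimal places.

60.1600

V(W) = 65.92 − (2.4)² = 60.16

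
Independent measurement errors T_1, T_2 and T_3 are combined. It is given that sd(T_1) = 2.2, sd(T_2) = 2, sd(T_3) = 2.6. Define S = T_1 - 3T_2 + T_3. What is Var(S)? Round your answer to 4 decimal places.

Var(T_1) = 4.84, Var(T_2) = 4, Var(T_3) = 6.76
By independence, Var(S) = (1)²Var(T_1) + (-3)²Var(T_2) + (1)²Var(T_3)
= (1)²·4.84 + (-3)²·4 + (1)²·6.76 = 47.6

47.6000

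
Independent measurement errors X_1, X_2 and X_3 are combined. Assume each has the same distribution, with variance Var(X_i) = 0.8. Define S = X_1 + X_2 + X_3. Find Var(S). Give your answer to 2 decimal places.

By independence, Var(S) = (1)²Var(X_1) + (1)²Var(X_2) + (1)²Var(X_3)
= (1)²·0.8 + (1)²·0.8 + (1)²·0.8 = 2.4

2.40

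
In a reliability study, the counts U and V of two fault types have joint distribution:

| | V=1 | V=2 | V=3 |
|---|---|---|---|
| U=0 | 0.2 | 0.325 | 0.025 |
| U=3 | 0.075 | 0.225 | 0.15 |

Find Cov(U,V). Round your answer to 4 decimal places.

E[U] = 1.35,  E[V] = 1.9
E[UV] = 2.925
Cov(U,V) = E[UV] − E[U]E[V] = 2.925 − (1.35)(1.9) = 0.36

0.3600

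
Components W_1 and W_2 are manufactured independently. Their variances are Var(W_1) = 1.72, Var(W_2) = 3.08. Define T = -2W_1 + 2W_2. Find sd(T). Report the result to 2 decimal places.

4.38

By independence, Var(T) = (-2)²Var(W_1) + (2)²Var(W_2)
= (-2)²·1.72 + (2)²·3.08 = 19.2
sd(T) = √19.2 ≈ 4.38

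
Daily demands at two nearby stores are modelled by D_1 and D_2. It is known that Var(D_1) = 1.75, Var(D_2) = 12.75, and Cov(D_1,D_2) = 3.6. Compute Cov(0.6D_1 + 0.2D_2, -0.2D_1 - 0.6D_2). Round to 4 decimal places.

-3.1800

Cov(0.6D_1 + 0.2D_2, -0.2D_1 - 0.6D_2) = (0.6)(-0.2)Var(D_1) + (0.2)(-0.6)Var(D_2) + [(0.6)(-0.6) + (0.2)(-0.2)]Cov(D_1,D_2)
= -0.12·1.75 + -0.12·12.75 + -0.4·3.6 = -3.18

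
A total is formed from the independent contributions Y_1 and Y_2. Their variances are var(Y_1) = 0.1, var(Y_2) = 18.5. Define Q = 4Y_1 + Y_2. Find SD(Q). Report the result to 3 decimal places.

By independence, var(Q) = (4)²var(Y_1) + (1)²var(Y_2)
= (4)²·0.1 + (1)²·18.5 = 20.1
SD(Q) = √20.1 ≈ 4.483

4.483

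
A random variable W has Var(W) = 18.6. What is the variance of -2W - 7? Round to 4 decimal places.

Var(-2W - 7) = (-2)²·Var(W) = 4·18.6 = 74.4

74.4000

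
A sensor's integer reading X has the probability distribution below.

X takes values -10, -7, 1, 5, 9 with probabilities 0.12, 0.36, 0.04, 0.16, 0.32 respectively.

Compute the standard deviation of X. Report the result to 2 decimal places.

7.72

E[X] = (-10)(0.12) + (-7)(0.36) + (1)(0.04) + (5)(0.16) + (9)(0.32) = 0
E[X²] = (-10)²(0.12) + (-7)²(0.36) + (1)²(0.04) + (5)²(0.16) + (9)²(0.32) = 59.6
V(X) = E[X²] − (E[X])² = 59.6 − (0)² = 59.6
SD(X) = √59.6 ≈ 7.72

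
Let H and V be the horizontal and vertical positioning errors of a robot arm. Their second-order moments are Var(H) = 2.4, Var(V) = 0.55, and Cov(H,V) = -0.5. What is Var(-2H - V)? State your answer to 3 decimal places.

Var(-2H - V) = (-2)²·Var(H) + (-1)²·Var(V) + 2·(-2)·(-1)·Cov(H,V)
= 4·2.4 + 1·0.55 + 4·-0.5 = 8.15

8.150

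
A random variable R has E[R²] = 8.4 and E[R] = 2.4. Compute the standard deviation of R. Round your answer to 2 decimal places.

1.62

var(R) = 8.4 − (2.4)² = 2.64
SD(R) = √2.64 ≈ 1.62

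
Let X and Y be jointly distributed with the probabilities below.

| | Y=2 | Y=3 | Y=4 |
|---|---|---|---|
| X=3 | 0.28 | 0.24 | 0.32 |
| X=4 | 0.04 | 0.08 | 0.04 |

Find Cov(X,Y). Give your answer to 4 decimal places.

-0.0064

E[X] = 3.16,  E[Y] = 3.04
E[XY] = 9.6
Cov(X,Y) = E[XY] − E[X]E[Y] = 9.6 − (3.16)(3.04) = -0.0064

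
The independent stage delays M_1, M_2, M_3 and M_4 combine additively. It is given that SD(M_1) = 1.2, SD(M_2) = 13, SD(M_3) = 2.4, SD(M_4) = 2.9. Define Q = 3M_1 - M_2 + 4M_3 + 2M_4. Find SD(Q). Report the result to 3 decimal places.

Var(M_1) = 1.44, Var(M_2) = 169, Var(M_3) = 5.76, Var(M_4) = 8.41
By independence, Var(Q) = (3)²Var(M_1) + (-1)²Var(M_2) + (4)²Var(M_3) + (2)²Var(M_4)
= (3)²·1.44 + (-1)²·169 + (4)²·5.76 + (2)²·8.41 = 307.76
SD(Q) = √307.76 ≈ 17.543

17.543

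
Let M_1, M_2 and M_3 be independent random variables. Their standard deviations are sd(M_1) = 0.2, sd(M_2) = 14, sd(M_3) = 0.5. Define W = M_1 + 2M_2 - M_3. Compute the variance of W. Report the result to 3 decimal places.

784.290

V(M_1) = 0.04, V(M_2) = 196, V(M_3) = 0.25
By independence, V(W) = (1)²V(M_1) + (2)²V(M_2) + (-1)²V(M_3)
= (1)²·0.04 + (2)²·196 + (-1)²·0.25 = 784.29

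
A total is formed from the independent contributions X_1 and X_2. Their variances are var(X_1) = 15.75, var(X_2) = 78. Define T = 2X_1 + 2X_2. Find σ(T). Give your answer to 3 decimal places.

By independence, var(T) = (2)²var(X_1) + (2)²var(X_2)
= (2)²·15.75 + (2)²·78 = 375
σ(T) = √375 ≈ 19.365

19.365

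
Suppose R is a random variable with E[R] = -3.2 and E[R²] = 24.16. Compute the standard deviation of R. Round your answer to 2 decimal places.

3.73

Var(R) = 24.16 − (-3.2)² = 13.92
SD(R) = √13.92 ≈ 3.73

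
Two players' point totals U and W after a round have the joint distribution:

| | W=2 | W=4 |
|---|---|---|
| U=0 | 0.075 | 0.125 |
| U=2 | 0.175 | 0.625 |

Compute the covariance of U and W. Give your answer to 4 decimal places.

0.1000

E[U] = 1.6,  E[W] = 3.5
E[UW] = 5.7
cov(U,W) = E[UW] − E[U]E[W] = 5.7 − (1.6)(3.5) = 0.1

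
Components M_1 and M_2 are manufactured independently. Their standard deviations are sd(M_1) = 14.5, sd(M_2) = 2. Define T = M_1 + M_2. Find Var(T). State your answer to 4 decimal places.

214.2500

Var(M_1) = 210.25, Var(M_2) = 4
By independence, Var(T) = (1)²Var(M_1) + (1)²Var(M_2)
= (1)²·210.25 + (1)²·4 = 214.25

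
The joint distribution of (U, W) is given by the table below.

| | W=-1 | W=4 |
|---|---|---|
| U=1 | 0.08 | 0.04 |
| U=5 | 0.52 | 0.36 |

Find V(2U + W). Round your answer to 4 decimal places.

13.3984

E[U] = 4.52,  E[W] = 1,  E[UW] = 4.68
V(U) = 22.12 − (4.52)² = 1.6896;  V(W) = 7 − (1)² = 6
Cov(U,W) = 4.68 − (4.52)(1) = 0.16
V(2U + W) = (2)²·1.6896 + (1)²·6 + 2·(2)·(1)·0.16 = 13.3984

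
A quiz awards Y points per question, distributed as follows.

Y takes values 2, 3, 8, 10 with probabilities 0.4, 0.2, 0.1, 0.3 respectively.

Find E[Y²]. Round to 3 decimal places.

39.800

E[Y²] = (2)²(0.4) + (3)²(0.2) + (8)²(0.1) + (10)²(0.3) = 39.8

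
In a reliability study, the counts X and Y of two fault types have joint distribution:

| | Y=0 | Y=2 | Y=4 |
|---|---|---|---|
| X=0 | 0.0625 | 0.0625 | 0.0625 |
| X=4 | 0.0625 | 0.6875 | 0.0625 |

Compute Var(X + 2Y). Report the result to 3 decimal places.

E[X] = 3.25,  E[Y] = 2,  E[XY] = 6.5
Var(X) = 13 − (3.25)² = 2.4375;  Var(Y) = 5 − (2)² = 1
cov(X,Y) = 6.5 − (3.25)(2) = 0
Var(X + 2Y) = (1)²·2.4375 + (2)²·1 + 2·(1)·(2)·0 = 6.4375

6.438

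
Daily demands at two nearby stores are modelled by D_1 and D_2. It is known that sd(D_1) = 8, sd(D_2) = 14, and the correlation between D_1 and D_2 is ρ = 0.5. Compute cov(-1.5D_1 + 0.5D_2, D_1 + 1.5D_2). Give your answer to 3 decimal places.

Var(D_1) = (8)² = 64;  Var(D_2) = (14)² = 196
cov(D_1,D_2) = ρ·sd(D_1)·sd(D_2) = 0.5·8·14 = 56
cov(-1.5D_1 + 0.5D_2, D_1 + 1.5D_2) = (-1.5)(1)Var(D_1) + (0.5)(1.5)Var(D_2) + [(-1.5)(1.5) + (0.5)(1)]cov(D_1,D_2)
= -1.5·64 + 0.75·196 + -1.75·56 = -47

-47.000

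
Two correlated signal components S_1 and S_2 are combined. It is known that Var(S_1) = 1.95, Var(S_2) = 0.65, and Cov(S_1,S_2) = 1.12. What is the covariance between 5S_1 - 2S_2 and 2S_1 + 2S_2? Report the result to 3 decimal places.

23.620

Cov(5S_1 - 2S_2, 2S_1 + 2S_2) = (5)(2)Var(S_1) + (-2)(2)Var(S_2) + [(5)(2) + (-2)(2)]Cov(S_1,S_2)
= 10·1.95 + -4·0.65 + 6·1.12 = 23.62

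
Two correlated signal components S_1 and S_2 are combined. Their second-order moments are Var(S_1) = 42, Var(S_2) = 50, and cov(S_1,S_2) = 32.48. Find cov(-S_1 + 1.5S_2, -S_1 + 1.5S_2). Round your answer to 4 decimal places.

cov(-S_1 + 1.5S_2, -S_1 + 1.5S_2) = (-1)(-1)Var(S_1) + (1.5)(1.5)Var(S_2) + [(-1)(1.5) + (1.5)(-1)]cov(S_1,S_2)
= 1·42 + 2.25·50 + -3·32.48 = 57.06

57.0600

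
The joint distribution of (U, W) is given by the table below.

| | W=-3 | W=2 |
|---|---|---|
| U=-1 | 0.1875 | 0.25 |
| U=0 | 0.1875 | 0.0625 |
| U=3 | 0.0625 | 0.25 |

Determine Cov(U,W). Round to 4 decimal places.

1.0938

E[U] = 0.5,  E[W] = -0.1875
E[UW] = 1
Cov(U,W) = E[UW] − E[U]E[W] = 1 − (0.5)(-0.1875) = 1.09375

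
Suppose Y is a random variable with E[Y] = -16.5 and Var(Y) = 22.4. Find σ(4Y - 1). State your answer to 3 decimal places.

Var(4Y - 1) = (4)²·22.4 = 358.4
σ(4Y - 1) = √358.4 ≈ 18.931

18.931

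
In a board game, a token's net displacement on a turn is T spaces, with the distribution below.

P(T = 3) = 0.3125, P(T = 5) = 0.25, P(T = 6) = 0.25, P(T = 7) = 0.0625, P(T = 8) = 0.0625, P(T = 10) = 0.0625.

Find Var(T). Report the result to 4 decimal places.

E[T] = (3)(0.3125) + (5)(0.25) + (6)(0.25) + (7)(0.0625) + (8)(0.0625) + (10)(0.0625) = 5.25
E[T²] = (3)²(0.3125) + (5)²(0.25) + (6)²(0.25) + (7)²(0.0625) + (8)²(0.0625) + (10)²(0.0625) = 31.375
Var(T) = E[T²] − (E[T])² = 31.375 − (5.25)² = 3.8125

3.8125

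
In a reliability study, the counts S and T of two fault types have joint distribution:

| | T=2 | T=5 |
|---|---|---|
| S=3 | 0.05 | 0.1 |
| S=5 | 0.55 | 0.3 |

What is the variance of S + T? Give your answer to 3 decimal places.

2.190

E[S] = 4.7,  E[T] = 3.2,  E[ST] = 14.8
V(S) = 22.6 − (4.7)² = 0.51;  V(T) = 12.4 − (3.2)² = 2.16
Cov(S,T) = 14.8 − (4.7)(3.2) = -0.24
V(S + T) = (1)²·0.51 + (1)²·2.16 + 2·(1)·(1)·-0.24 = 2.19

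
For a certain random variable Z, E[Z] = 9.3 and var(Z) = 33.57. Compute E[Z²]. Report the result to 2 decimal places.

120.06

E[Z²] = var(Z) + (E[Z])² = 33.57 + (9.3)² = 120.06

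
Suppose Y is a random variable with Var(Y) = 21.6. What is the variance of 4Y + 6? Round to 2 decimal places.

Var(4Y + 6) = (4)²·Var(Y) = 16·21.6 = 345.6

345.60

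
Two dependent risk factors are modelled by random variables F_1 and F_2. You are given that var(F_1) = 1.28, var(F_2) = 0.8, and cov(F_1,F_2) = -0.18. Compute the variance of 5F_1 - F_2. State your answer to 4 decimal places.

var(5F_1 - F_2) = (5)²·var(F_1) + (-1)²·var(F_2) + 2·(5)·(-1)·cov(F_1,F_2)
= 25·1.28 + 1·0.8 + -10·-0.18 = 34.6

34.6000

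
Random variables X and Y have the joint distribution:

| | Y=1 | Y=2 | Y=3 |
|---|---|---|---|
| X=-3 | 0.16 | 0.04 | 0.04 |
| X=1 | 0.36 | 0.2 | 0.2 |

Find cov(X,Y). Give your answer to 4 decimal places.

E[X] = 0.04,  E[Y] = 1.72
E[XY] = 0.28
cov(X,Y) = E[XY] − E[X]E[Y] = 0.28 − (0.04)(1.72) = 0.2112

0.2112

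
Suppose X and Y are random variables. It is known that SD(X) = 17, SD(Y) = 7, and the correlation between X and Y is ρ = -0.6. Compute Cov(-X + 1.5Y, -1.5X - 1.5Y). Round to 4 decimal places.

Var(X) = (17)² = 289;  Var(Y) = (7)² = 49
Cov(X,Y) = ρ·SD(X)·SD(Y) = -0.6·17·7 = -71.4
Cov(-X + 1.5Y, -1.5X - 1.5Y) = (-1)(-1.5)Var(X) + (1.5)(-1.5)Var(Y) + [(-1)(-1.5) + (1.5)(-1.5)]Cov(X,Y)
= 1.5·289 + -2.25·49 + -0.75·-71.4 = 376.8

376.8000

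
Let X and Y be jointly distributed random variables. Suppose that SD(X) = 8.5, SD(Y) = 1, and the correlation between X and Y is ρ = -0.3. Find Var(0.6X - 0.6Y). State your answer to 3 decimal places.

28.206

Var(X) = (8.5)² = 72.25;  Var(Y) = (1)² = 1
Cov(X,Y) = ρ·SD(X)·SD(Y) = -0.3·8.5·1 = -2.55
Var(0.6X - 0.6Y) = (0.6)²·Var(X) + (-0.6)²·Var(Y) + 2·(0.6)·(-0.6)·Cov(X,Y)
= 0.36·72.25 + 0.36·1 + -0.72·-2.55 = 28.206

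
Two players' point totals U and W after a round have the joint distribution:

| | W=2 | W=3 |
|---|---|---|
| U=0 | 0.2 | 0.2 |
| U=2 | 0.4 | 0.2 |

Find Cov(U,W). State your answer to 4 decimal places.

E[U] = 1.2,  E[W] = 2.4
E[UW] = 2.8
Cov(U,W) = E[UW] − E[U]E[W] = 2.8 − (1.2)(2.4) = -0.08

-0.0800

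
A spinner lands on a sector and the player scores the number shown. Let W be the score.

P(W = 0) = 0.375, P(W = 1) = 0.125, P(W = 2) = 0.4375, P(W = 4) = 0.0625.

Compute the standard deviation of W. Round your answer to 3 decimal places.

1.146

E[W] = (0)(0.375) + (1)(0.125) + (2)(0.4375) + (4)(0.0625) = 1.25
E[W²] = (0)²(0.375) + (1)²(0.125) + (2)²(0.4375) + (4)²(0.0625) = 2.875
var(W) = E[W²] − (E[W])² = 2.875 − (1.25)² = 1.3125
SD(W) = √1.3125 ≈ 1.146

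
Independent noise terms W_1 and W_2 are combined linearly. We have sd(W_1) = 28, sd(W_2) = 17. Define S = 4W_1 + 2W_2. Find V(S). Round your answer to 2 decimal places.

V(W_1) = 784, V(W_2) = 289
By independence, V(S) = (4)²V(W_1) + (2)²V(W_2)
= (4)²·784 + (2)²·289 = 13700

13700.00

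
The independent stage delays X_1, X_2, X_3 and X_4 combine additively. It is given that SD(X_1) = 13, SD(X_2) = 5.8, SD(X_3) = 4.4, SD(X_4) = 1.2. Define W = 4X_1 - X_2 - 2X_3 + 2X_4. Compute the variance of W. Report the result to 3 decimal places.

2820.840

var(X_1) = 169, var(X_2) = 33.64, var(X_3) = 19.36, var(X_4) = 1.44
By independence, var(W) = (4)²var(X_1) + (-1)²var(X_2) + (-2)²var(X_3) + (2)²var(X_4)
= (4)²·169 + (-1)²·33.64 + (-2)²·19.36 + (2)²·1.44 = 2820.84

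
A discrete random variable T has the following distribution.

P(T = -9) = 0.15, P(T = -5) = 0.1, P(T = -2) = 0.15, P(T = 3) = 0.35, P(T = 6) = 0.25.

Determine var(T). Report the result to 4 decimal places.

27.2400

E[T] = (-9)(0.15) + (-5)(0.1) + (-2)(0.15) + (3)(0.35) + (6)(0.25) = 0.4
E[T²] = (-9)²(0.15) + (-5)²(0.1) + (-2)²(0.15) + (3)²(0.35) + (6)²(0.25) = 27.4
var(T) = E[T²] − (E[T])² = 27.4 − (0.4)² = 27.24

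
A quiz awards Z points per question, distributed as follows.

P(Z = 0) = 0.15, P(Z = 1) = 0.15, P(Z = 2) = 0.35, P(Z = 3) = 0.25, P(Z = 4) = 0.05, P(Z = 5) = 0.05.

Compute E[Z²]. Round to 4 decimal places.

5.8500

E[Z²] = (0)²(0.15) + (1)²(0.15) + (2)²(0.35) + (3)²(0.25) + (4)²(0.05) + (5)²(0.05) = 5.85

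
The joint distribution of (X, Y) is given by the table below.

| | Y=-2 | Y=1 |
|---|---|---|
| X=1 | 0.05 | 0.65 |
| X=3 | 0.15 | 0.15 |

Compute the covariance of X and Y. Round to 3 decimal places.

-0.540

E[X] = 1.6,  E[Y] = 0.4
E[XY] = 0.1
Cov(X,Y) = E[XY] − E[X]E[Y] = 0.1 − (1.6)(0.4) = -0.54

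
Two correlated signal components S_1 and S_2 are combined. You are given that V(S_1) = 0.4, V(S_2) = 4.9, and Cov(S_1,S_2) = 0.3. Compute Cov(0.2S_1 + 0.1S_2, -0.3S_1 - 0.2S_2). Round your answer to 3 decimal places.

-0.143

Cov(0.2S_1 + 0.1S_2, -0.3S_1 - 0.2S_2) = (0.2)(-0.3)V(S_1) + (0.1)(-0.2)V(S_2) + [(0.2)(-0.2) + (0.1)(-0.3)]Cov(S_1,S_2)
= -0.06·0.4 + -0.02·4.9 + -0.07·0.3 = -0.143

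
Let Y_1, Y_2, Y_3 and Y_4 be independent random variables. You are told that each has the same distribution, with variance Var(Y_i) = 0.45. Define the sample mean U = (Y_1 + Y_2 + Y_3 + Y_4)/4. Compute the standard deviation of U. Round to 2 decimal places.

By independence, Var(U) = (0.25)²Var(Y_1) + (0.25)²Var(Y_2) + (0.25)²Var(Y_3) + (0.25)²Var(Y_4)
= (0.25)²·0.45 + (0.25)²·0.45 + (0.25)²·0.45 + (0.25)²·0.45 = 0.1125
SD(U) = √0.1125 ≈ 0.34

0.34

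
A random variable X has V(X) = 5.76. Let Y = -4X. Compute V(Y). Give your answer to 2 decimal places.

92.16

V(-4X) = (-4)²·V(X) = 16·5.76 = 92.16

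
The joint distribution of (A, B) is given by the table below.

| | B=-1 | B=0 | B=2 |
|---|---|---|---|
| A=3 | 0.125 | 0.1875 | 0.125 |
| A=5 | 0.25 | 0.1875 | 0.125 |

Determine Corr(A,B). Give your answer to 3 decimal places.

E[A] = 4.125,  E[B] = 0.125
E[AB] = 0.375
cov(A,B) = E[AB] − E[A]E[B] = 0.375 − (4.125)(0.125) = -0.140625
Var(A) = 0.984375,  Var(B) = 1.359375
ρ = -0.140625 / √(0.984375·1.359375) ≈ -0.122

-0.122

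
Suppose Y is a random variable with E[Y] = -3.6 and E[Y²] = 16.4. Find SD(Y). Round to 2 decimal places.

V(Y) = 16.4 − (-3.6)² = 3.44
SD(Y) = √3.44 ≈ 1.85

1.85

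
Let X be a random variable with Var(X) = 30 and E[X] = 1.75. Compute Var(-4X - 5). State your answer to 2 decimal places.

Var(-4X - 5) = (-4)²·Var(X) = 16·30 = 480

480.00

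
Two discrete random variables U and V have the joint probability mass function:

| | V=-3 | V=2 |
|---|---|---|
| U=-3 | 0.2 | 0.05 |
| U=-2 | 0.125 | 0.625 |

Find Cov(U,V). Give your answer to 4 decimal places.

0.5938

E[U] = -2.25,  E[V] = 0.375
E[UV] = -0.25
Cov(U,V) = E[UV] − E[U]E[V] = -0.25 − (-2.25)(0.375) = 0.59375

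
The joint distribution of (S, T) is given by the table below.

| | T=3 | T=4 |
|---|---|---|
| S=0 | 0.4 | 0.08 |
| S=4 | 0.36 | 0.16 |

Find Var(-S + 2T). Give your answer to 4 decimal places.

E[S] = 2.08,  E[T] = 3.24,  E[ST] = 6.88
Var(S) = 8.32 − (2.08)² = 3.9936;  Var(T) = 10.68 − (3.24)² = 0.1824
cov(S,T) = 6.88 − (2.08)(3.24) = 0.1408
Var(-S + 2T) = (-1)²·3.9936 + (2)²·0.1824 + 2·(-1)·(2)·0.1408 = 4.16

4.1600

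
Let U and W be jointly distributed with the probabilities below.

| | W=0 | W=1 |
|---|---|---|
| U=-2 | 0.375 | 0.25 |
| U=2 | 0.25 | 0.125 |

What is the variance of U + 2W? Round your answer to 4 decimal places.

E[U] = -0.5,  E[W] = 0.375,  E[UW] = -0.25
Var(U) = 4 − (-0.5)² = 3.75;  Var(W) = 0.375 − (0.375)² = 0.234375
Cov(U,W) = -0.25 − (-0.5)(0.375) = -0.0625
Var(U + 2W) = (1)²·3.75 + (2)²·0.234375 + 2·(1)·(2)·-0.0625 = 4.4375

4.4375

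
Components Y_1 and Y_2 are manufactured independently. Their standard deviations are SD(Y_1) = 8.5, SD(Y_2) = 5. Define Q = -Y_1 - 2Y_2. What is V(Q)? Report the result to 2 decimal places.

172.25

V(Y_1) = 72.25, V(Y_2) = 25
By independence, V(Q) = (-1)²V(Y_1) + (-2)²V(Y_2)
= (-1)²·72.25 + (-2)²·25 = 172.25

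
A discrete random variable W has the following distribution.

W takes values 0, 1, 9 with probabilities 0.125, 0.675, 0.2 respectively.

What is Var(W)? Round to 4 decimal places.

E[W] = (0)(0.125) + (1)(0.675) + (9)(0.2) = 2.475
E[W²] = (0)²(0.125) + (1)²(0.675) + (9)²(0.2) = 16.875
Var(W) = E[W²] − (E[W])² = 16.875 − (2.475)² = 10.749375

10.7494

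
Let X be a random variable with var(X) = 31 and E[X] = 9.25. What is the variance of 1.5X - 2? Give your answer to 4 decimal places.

69.7500

var(1.5X - 2) = (1.5)²·var(X) = 2.25·31 = 69.75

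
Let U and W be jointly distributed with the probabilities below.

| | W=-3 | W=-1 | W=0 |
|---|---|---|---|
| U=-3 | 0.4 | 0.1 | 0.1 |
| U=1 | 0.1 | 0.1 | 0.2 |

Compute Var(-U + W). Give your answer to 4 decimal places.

3.4100

E[U] = -1.4,  E[W] = -1.7,  E[UW] = 3.5
Var(U) = 5.8 − (-1.4)² = 3.84;  Var(W) = 4.7 − (-1.7)² = 1.81
Cov(U,W) = 3.5 − (-1.4)(-1.7) = 1.12
Var(-U + W) = (-1)²·3.84 + (1)²·1.81 + 2·(-1)·(1)·1.12 = 3.41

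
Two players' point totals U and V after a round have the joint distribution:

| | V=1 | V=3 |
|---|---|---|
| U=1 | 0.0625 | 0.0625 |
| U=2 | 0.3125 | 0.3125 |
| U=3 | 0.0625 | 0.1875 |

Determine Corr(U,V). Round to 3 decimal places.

0.184

E[U] = 2.125,  E[V] = 2.125
E[UV] = 4.625
cov(U,V) = E[UV] − E[U]E[V] = 4.625 − (2.125)(2.125) = 0.109375
Var(U) = 0.359375,  Var(V) = 0.984375
ρ = 0.109375 / √(0.359375·0.984375) ≈ 0.184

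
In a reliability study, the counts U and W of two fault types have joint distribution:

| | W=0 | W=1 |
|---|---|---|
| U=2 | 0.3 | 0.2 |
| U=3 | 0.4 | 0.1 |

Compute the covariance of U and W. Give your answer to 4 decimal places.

E[U] = 2.5,  E[W] = 0.3
E[UW] = 0.7
cov(U,W) = E[UW] − E[U]E[W] = 0.7 − (2.5)(0.3) = -0.05

-0.0500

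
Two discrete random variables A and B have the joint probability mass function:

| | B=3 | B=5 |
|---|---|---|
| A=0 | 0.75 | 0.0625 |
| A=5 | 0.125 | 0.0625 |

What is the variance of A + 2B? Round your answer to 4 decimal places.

E[A] = 0.9375,  E[B] = 3.25,  E[AB] = 3.4375
var(A) = 4.6875 − (0.9375)² = 3.80859375;  var(B) = 11 − (3.25)² = 0.4375
Cov(A,B) = 3.4375 − (0.9375)(3.25) = 0.390625
var(A + 2B) = (1)²·3.80859375 + (2)²·0.4375 + 2·(1)·(2)·0.390625 = 7.12109375

7.1211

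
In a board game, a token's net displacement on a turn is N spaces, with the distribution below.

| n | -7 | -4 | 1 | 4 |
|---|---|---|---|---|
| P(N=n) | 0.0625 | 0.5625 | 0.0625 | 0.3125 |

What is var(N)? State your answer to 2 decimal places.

E[N] = (-7)(0.0625) + (-4)(0.5625) + (1)(0.0625) + (4)(0.3125) = -1.375
E[N²] = (-7)²(0.0625) + (-4)²(0.5625) + (1)²(0.0625) + (4)²(0.3125) = 17.125
var(N) = E[N²] − (E[N])² = 17.125 − (-1.375)² = 15.234375

15.23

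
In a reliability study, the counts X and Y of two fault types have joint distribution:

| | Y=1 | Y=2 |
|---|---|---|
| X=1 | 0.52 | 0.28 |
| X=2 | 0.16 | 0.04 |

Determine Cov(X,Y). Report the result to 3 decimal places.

-0.024

E[X] = 1.2,  E[Y] = 1.32
E[XY] = 1.56
Cov(X,Y) = E[XY] − E[X]E[Y] = 1.56 − (1.2)(1.32) = -0.024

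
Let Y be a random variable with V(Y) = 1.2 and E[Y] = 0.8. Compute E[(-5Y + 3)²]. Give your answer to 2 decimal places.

31.00

E[-5Y + 3] = -5·0.8 + 3 = -1
V(-5Y + 3) = (-5)²·1.2 = 30
E[(-5Y + 3)²] = V((-5Y + 3)) + (E[(-5Y + 3)])² = 30 + (-1)² = 31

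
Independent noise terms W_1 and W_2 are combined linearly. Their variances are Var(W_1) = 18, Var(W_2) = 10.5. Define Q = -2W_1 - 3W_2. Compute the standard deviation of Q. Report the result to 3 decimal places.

By independence, Var(Q) = (-2)²Var(W_1) + (-3)²Var(W_2)
= (-2)²·18 + (-3)²·10.5 = 166.5
SD(Q) = √166.5 ≈ 12.903

12.903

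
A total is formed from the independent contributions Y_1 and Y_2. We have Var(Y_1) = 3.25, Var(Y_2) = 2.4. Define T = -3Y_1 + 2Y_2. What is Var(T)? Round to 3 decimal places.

38.850

By independence, Var(T) = (-3)²Var(Y_1) + (2)²Var(Y_2)
= (-3)²·3.25 + (2)²·2.4 = 38.85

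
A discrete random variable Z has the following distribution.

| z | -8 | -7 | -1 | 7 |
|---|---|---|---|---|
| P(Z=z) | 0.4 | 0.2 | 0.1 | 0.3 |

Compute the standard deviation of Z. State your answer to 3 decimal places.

6.591

E[Z] = (-8)(0.4) + (-7)(0.2) + (-1)(0.1) + (7)(0.3) = -2.6
E[Z²] = (-8)²(0.4) + (-7)²(0.2) + (-1)²(0.1) + (7)²(0.3) = 50.2
V(Z) = E[Z²] − (E[Z])² = 50.2 − (-2.6)² = 43.44
sd(Z) = √43.44 ≈ 6.591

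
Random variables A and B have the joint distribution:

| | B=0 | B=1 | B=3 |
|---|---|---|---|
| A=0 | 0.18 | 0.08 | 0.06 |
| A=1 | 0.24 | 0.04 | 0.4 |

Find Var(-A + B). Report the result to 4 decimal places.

E[A] = 0.68,  E[B] = 1.5,  E[AB] = 1.24
Var(A) = 0.68 − (0.68)² = 0.2176;  Var(B) = 4.26 − (1.5)² = 2.01
Cov(A,B) = 1.24 − (0.68)(1.5) = 0.22
Var(-A + B) = (-1)²·0.2176 + (1)²·2.01 + 2·(-1)·(1)·0.22 = 1.7876

1.7876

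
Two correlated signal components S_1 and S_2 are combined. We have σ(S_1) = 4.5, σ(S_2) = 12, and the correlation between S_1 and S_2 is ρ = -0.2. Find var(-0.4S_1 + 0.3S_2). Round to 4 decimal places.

18.7920

var(S_1) = (4.5)² = 20.25;  var(S_2) = (12)² = 144
Cov(S_1,S_2) = ρ·σ(S_1)·σ(S_2) = -0.2·4.5·12 = -10.8
var(-0.4S_1 + 0.3S_2) = (-0.4)²·var(S_1) + (0.3)²·var(S_2) + 2·(-0.4)·(0.3)·Cov(S_1,S_2)
= 0.16·20.25 + 0.09·144 + -0.24·-10.8 = 18.792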